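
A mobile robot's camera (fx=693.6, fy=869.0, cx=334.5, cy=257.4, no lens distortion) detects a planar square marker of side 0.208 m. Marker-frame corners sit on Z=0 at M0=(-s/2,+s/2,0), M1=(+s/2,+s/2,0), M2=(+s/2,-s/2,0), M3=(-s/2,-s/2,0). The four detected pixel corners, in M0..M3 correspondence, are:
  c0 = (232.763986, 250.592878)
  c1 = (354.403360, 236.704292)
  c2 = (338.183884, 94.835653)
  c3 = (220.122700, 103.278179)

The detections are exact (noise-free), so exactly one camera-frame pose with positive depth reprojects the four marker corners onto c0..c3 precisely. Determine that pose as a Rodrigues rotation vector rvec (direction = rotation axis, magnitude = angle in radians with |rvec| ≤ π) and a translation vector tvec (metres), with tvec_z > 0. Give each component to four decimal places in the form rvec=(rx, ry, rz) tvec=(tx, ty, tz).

rvec=(-0.2093, -0.1917, -0.1148) tvec=(-0.0811, -0.1198, 1.1910)

Intrinsics K: fx=693.6, fy=869.0, cx=334.5, cy=257.4
Marker side s = 0.208 m; corners in marker frame (Z=0):
  M0 = (-0.1040, +0.1040, 0)
  M1 = (+0.1040, +0.1040, 0)
  M2 = (+0.1040, -0.1040, 0)
  M3 = (-0.1040, -0.1040, 0)
Detected image corners:
  c0 = (232.763986, 250.592878) px
  c1 = (354.403360, 236.704292) px
  c2 = (338.183884, 94.835653) px
  c3 = (220.122700, 103.278179) px
Planar DLT: solve 8×8 A·h = b for H (H[2,2]=1):
  H  [+624.29038 +22.61580 +287.29526]
  H  [-24.59621 +666.85263 +170.02326]
  H  [+0.16843 -0.16382 +1.00000]
B = K⁻¹H; ‖b₁‖=0.839636, ‖b₂‖=0.839636; λ = 2/(‖b₁‖+‖b₂‖) = 1.190993, sign → tz>0 ⇒ λ=+1.190993
r₁ = λ·B[:,0] = (+0.97524,-0.09313,+0.20060); r₂ = λ·B[:,1] = (+0.13293,+0.97173,-0.19510)
r₃ = r₁×r₂ = (-0.17676,+0.21694,+0.96005); SVD([r₁ r₂ r₃]) → R = UVᵀ:
  R  [+0.97524 +0.13293 -0.17676]
  R  [-0.09313 +0.97173 +0.21694]
  R  [+0.20060 -0.19510 +0.96005]
t = (-0.08106, -0.11975, +1.19099) m
tr R = 2.907018; θ = arccos((tr R − 1)/2) = 0.306123 rad = 17.540°
axis k = ((R−Rᵀ)₃₂, (R−Rᵀ)₁₃, (R−Rᵀ)₂₁) / (2 sinθ) = (-0.683626, -0.626092, -0.375052)
rvec = θ·k = (-0.209274, -0.191661, -0.114812)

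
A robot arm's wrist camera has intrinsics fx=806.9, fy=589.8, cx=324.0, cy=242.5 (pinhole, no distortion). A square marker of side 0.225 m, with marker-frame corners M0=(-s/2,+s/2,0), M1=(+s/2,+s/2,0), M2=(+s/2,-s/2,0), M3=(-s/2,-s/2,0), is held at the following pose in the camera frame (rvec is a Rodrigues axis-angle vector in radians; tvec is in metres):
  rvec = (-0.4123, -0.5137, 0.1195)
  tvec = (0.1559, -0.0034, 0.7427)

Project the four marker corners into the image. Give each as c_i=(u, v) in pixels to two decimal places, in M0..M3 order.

c0=(395.86, 311.19) c1=(596.48, 339.62) c2=(568.32, 184.93) c3=(389.00, 138.74)

Intrinsics K: fx=806.9, fy=589.8, cx=324.0, cy=242.5
Marker side s = 0.225 m; corners in marker frame (Z=0):
  M0 = (-0.1125, +0.1125, 0)
  M1 = (+0.1125, +0.1125, 0)
  M2 = (+0.1125, -0.1125, 0)
  M3 = (-0.1125, -0.1125, 0)
rvec = (-0.4123, -0.5137, 0.1195), |rvec| = θ = 0.66945 rad = 38.356°
Rodrigues: sinθ=0.62055, 1−cosθ=0.21584; R = I + sinθ·[k]× + (1−cosθ)·[k]×²:
    [+0.86603 -0.00877 -0.49991]
    [+0.21277 +0.91125 +0.35262]
    [+0.45245 -0.41175 +0.79104]
t = (0.1559, -0.0034, 0.7427) m
M0: Pc = R·M0+t = (+0.05748, +0.07518, +0.64548); u = 806.9·(+0.05748)/0.64548 + 324.0 = 395.8607, v = 589.8·(+0.07518)/0.64548 + 242.5 = 311.1942
M1: Pc = R·M1+t = (+0.25234, +0.12305, +0.74728); u = 806.9·(+0.25234)/0.74728 + 324.0 = 596.4752, v = 589.8·(+0.12305)/0.74728 + 242.5 = 339.6215
M2: Pc = R·M2+t = (+0.25432, -0.08198, +0.83992); u = 806.9·(+0.25432)/0.83992 + 324.0 = 568.3165, v = 589.8·(-0.08198)/0.83992 + 242.5 = 184.9338
M3: Pc = R·M3+t = (+0.05946, -0.12985, +0.73812); u = 806.9·(+0.05946)/0.73812 + 324.0 = 388.9981, v = 589.8·(-0.12985)/0.73812 + 242.5 = 138.7400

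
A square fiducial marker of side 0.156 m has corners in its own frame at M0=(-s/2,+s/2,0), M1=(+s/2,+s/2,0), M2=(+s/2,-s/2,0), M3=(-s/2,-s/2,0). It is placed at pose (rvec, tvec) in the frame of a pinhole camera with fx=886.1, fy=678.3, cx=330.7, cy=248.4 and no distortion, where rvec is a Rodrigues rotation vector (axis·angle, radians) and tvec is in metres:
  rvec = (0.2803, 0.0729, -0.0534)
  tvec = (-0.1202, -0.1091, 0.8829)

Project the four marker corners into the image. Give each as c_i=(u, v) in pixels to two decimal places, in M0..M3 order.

c0=(142.88, 225.35) c1=(293.58, 220.03) c2=(281.58, 99.89) c3=(123.62, 107.19)

Intrinsics K: fx=886.1, fy=678.3, cx=330.7, cy=248.4
Marker side s = 0.156 m; corners in marker frame (Z=0):
  M0 = (-0.0780, +0.0780, 0)
  M1 = (+0.0780, +0.0780, 0)
  M2 = (+0.0780, -0.0780, 0)
  M3 = (-0.0780, -0.0780, 0)
rvec = (0.2803, 0.0729, -0.0534), |rvec| = θ = 0.29451 rad = 16.874°
Rodrigues: sinθ=0.29027, 1−cosθ=0.04305; R = I + sinθ·[k]× + (1−cosθ)·[k]×²:
    [+0.99595 +0.06277 +0.06442]
    [-0.04249 +0.95958 -0.27820]
    [-0.07928 +0.27433 +0.95836]
t = (-0.1202, -0.1091, 0.8829) m
M0: Pc = R·M0+t = (-0.19299, -0.03094, +0.91048); u = 886.1·(-0.19299)/0.91048 + 330.7 = 142.8806, v = 678.3·(-0.03094)/0.91048 + 248.4 = 225.3512
M1: Pc = R·M1+t = (-0.03762, -0.03757, +0.89811); u = 886.1·(-0.03762)/0.89811 + 330.7 = 293.5835, v = 678.3·(-0.03757)/0.89811 + 248.4 = 220.0279
M2: Pc = R·M2+t = (-0.04741, -0.18726, +0.85532); u = 886.1·(-0.04741)/0.85532 + 330.7 = 281.5811, v = 678.3·(-0.18726)/0.85532 + 248.4 = 99.8944
M3: Pc = R·M3+t = (-0.20278, -0.18063, +0.86769); u = 886.1·(-0.20278)/0.86769 + 330.7 = 123.6163, v = 678.3·(-0.18063)/0.86769 + 248.4 = 107.1926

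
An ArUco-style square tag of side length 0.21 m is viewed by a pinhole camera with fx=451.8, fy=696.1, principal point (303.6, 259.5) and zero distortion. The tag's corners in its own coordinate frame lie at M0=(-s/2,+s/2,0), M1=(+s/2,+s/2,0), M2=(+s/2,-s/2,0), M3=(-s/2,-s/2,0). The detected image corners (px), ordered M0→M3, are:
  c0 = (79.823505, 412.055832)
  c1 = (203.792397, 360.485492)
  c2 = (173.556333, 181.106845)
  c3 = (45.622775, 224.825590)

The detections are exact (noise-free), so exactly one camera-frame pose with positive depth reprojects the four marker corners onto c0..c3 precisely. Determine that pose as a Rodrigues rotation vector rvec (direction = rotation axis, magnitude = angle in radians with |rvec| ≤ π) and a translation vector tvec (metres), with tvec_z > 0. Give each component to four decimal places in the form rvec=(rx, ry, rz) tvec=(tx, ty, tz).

Intrinsics K: fx=451.8, fy=696.1, cx=303.6, cy=259.5
Marker side s = 0.21 m; corners in marker frame (Z=0):
  M0 = (-0.1050, +0.1050, 0)
  M1 = (+0.1050, +0.1050, 0)
  M2 = (+0.1050, -0.1050, 0)
  M3 = (-0.1050, -0.1050, 0)
Detected image corners:
  c0 = (79.823505, 412.055832) px
  c1 = (203.792397, 360.485492) px
  c2 = (173.556333, 181.106845) px
  c3 = (45.622775, 224.825590) px
Planar DLT: solve 8×8 A·h = b for H (H[2,2]=1):
  H  [+628.30925 +164.71252 +127.35995]
  H  [-159.94888 +899.42608 +294.93044]
  H  [+0.22779 +0.09163 +1.00000]
B = K⁻¹H; ‖b₁‖=1.297153, ‖b₂‖=1.297153; λ = 2/(‖b₁‖+‖b₂‖) = 0.770919, sign → tz>0 ⇒ λ=+0.770919
r₁ = λ·B[:,0] = (+0.95410,-0.24260,+0.17560); r₂ = λ·B[:,1] = (+0.23359,+0.96977,+0.07064)
r₃ = r₁×r₂ = (-0.18743,-0.02638,+0.98192); SVD([r₁ r₂ r₃]) → R = UVᵀ:
  R  [+0.95410 +0.23359 -0.18743]
  R  [-0.24260 +0.96977 -0.02638]
  R  [+0.17560 +0.07064 +0.98192]
t = (-0.30072, +0.03924, +0.77092) m
tr R = 2.905790; θ = arccos((tr R − 1)/2) = 0.308154 rad = 17.656°
axis k = ((R−Rᵀ)₃₂, (R−Rᵀ)₁₃, (R−Rᵀ)₂₁) / (2 sinθ) = (+0.159928, -0.598475, -0.785016)
rvec = θ·k = (+0.049282, -0.184423, -0.241906)

rvec=(0.0493, -0.1844, -0.2419) tvec=(-0.3007, 0.0392, 0.7709)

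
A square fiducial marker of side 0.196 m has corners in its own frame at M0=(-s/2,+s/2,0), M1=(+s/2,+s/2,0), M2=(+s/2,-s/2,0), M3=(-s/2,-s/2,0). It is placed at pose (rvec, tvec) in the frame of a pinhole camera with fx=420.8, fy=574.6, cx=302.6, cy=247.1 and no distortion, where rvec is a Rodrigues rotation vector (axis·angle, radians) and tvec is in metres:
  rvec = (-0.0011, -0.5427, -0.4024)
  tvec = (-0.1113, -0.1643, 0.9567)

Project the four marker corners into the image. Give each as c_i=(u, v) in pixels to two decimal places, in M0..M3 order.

c0=(233.25, 223.64) c1=(303.31, 184.67) c2=(272.44, 79.10) c3=(197.40, 107.37)

Intrinsics K: fx=420.8, fy=574.6, cx=302.6, cy=247.1
Marker side s = 0.196 m; corners in marker frame (Z=0):
  M0 = (-0.0980, +0.0980, 0)
  M1 = (+0.0980, +0.0980, 0)
  M2 = (+0.0980, -0.0980, 0)
  M3 = (-0.0980, -0.0980, 0)
rvec = (-0.0011, -0.5427, -0.4024), |rvec| = θ = 0.67561 rad = 38.710°
Rodrigues: sinθ=0.62537, 1−cosθ=0.21968; R = I + sinθ·[k]× + (1−cosθ)·[k]×²:
    [+0.78033 +0.37277 -0.50213]
    [-0.37219 +0.92207 +0.10612]
    [+0.50256 +0.10408 +0.85825]
t = (-0.1113, -0.1643, 0.9567) m
M0: Pc = R·M0+t = (-0.15124, -0.03746, +0.91765); u = 420.8·(-0.15124)/0.91765 + 302.6 = 233.2465, v = 574.6·(-0.03746)/0.91765 + 247.1 = 223.6423
M1: Pc = R·M1+t = (+0.00170, -0.11041, +1.01615); u = 420.8·(+0.00170)/1.01615 + 302.6 = 303.3052, v = 574.6·(-0.11041)/1.01615 + 247.1 = 184.6657
M2: Pc = R·M2+t = (-0.07136, -0.29114, +0.99575); u = 420.8·(-0.07136)/0.99575 + 302.6 = 272.4439, v = 574.6·(-0.29114)/0.99575 + 247.1 = 79.0985
M3: Pc = R·M3+t = (-0.22430, -0.21819, +0.89725); u = 420.8·(-0.22430)/0.89725 + 302.6 = 197.4044, v = 574.6·(-0.21819)/0.89725 + 247.1 = 107.3719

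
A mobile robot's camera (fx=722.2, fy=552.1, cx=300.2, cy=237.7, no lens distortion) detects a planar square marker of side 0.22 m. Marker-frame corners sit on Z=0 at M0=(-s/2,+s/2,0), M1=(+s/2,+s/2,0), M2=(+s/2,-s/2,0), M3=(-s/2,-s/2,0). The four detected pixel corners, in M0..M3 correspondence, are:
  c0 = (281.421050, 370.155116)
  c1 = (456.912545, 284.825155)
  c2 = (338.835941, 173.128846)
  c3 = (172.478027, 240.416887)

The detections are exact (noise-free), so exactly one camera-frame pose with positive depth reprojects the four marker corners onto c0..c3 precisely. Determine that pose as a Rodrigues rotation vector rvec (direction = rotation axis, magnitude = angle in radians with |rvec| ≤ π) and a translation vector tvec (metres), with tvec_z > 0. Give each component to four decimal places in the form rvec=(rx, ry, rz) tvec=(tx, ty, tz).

Intrinsics K: fx=722.2, fy=552.1, cx=300.2, cy=237.7
Marker side s = 0.22 m; corners in marker frame (Z=0):
  M0 = (-0.1100, +0.1100, 0)
  M1 = (+0.1100, +0.1100, 0)
  M2 = (+0.1100, -0.1100, 0)
  M3 = (-0.1100, -0.1100, 0)
Detected image corners:
  c0 = (281.421050, 370.155116) px
  c1 = (456.912545, 284.825155) px
  c2 = (338.835941, 173.128846) px
  c3 = (172.478027, 240.416887) px
Planar DLT: solve 8×8 A·h = b for H (H[2,2]=1):
  H  [+891.51289 +364.08234 +312.84161]
  H  [-245.72475 +416.46197 +262.33161]
  H  [+0.37034 -0.48883 +1.00000]
B = K⁻¹H; ‖b₁‖=1.292313, ‖b₂‖=1.292313; λ = 2/(‖b₁‖+‖b₂‖) = 0.773806, sign → tz>0 ⇒ λ=+0.773806
r₁ = λ·B[:,0] = (+0.83610,-0.46778,+0.28657); r₂ = λ·B[:,1] = (+0.54733,+0.74656,-0.37826)
r₃ = r₁×r₂ = (-0.03700,+0.47311,+0.88022); SVD([r₁ r₂ r₃]) → R = UVᵀ:
  R  [+0.83610 +0.54733 -0.03700]
  R  [-0.46778 +0.74656 +0.47311]
  R  [+0.28657 -0.37826 +0.88022]
t = (+0.01354, +0.03452, +0.77381) m
tr R = 2.462878; θ = arccos((tr R − 1)/2) = 0.750367 rad = 42.993°
axis k = ((R−Rᵀ)₃₂, (R−Rᵀ)₁₃, (R−Rᵀ)₂₁) / (2 sinθ) = (-0.624260, -0.237254, -0.744319)
rvec = θ·k = (-0.468424, -0.178027, -0.558512)

rvec=(-0.4684, -0.1780, -0.5585) tvec=(0.0135, 0.0345, 0.7738)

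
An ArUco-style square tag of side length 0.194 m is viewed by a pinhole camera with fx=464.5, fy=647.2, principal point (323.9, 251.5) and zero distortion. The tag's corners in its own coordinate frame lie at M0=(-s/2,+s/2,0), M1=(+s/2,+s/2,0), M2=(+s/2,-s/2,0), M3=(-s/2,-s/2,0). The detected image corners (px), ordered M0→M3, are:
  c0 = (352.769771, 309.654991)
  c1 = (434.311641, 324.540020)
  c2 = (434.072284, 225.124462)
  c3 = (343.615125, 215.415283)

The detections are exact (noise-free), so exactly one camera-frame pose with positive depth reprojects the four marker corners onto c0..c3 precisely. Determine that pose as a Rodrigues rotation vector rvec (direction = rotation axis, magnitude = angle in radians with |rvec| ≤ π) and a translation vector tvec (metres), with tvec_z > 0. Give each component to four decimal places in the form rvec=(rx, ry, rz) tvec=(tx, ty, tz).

rvec=(0.6308, 0.3829, -0.0249) tvec=(0.1465, 0.0312, 1.0311)

Intrinsics K: fx=464.5, fy=647.2, cx=323.9, cy=251.5
Marker side s = 0.194 m; corners in marker frame (Z=0):
  M0 = (-0.0970, +0.0970, 0)
  M1 = (+0.0970, +0.0970, 0)
  M2 = (+0.0970, -0.0970, 0)
  M3 = (-0.0970, -0.0970, 0)
Detected image corners:
  c0 = (352.769771, 309.654991) px
  c1 = (434.311641, 324.540020) px
  c2 = (434.072284, 225.124462) px
  c3 = (343.615125, 215.415283) px
Planar DLT: solve 8×8 A·h = b for H (H[2,2]=1):
  H  [+306.78898 +241.40958 +389.87591]
  H  [-28.80788 +647.31359 +271.07559]
  H  [-0.34580 +0.55325 +1.00000]
B = K⁻¹H; ‖b₁‖=0.969813, ‖b₂‖=0.969813; λ = 2/(‖b₁‖+‖b₂‖) = 1.031126, sign → tz>0 ⇒ λ=+1.031126
r₁ = λ·B[:,0] = (+0.92966,+0.09266,-0.35656); r₂ = λ·B[:,1] = (+0.13810,+0.80962,+0.57047)
r₃ = r₁×r₂ = (+0.34154,-0.57959,+0.73988); SVD([r₁ r₂ r₃]) → R = UVᵀ:
  R  [+0.92966 +0.13810 +0.34154]
  R  [+0.09266 +0.80962 -0.57959]
  R  [-0.35656 +0.57047 +0.73988]
t = (+0.14646, +0.03119, +1.03113) m
tr R = 2.479169; θ = arccos((tr R − 1)/2) = 0.738343 rad = 42.304°
axis k = ((R−Rᵀ)₃₂, (R−Rᵀ)₁₃, (R−Rᵀ)₂₁) / (2 sinθ) = (+0.854348, +0.518604, -0.033755)
rvec = θ·k = (+0.630802, +0.382908, -0.024923)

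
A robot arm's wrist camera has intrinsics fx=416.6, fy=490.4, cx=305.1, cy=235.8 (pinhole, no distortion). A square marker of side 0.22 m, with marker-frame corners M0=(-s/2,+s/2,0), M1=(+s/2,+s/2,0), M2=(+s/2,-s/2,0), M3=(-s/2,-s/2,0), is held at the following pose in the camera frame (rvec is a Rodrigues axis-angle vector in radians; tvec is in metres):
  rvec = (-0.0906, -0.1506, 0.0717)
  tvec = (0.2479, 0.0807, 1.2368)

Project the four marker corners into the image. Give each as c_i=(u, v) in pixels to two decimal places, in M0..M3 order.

c0=(350.66, 309.30) c1=(422.22, 314.17) c2=(424.95, 228.04) c3=(354.68, 221.00)

Intrinsics K: fx=416.6, fy=490.4, cx=305.1, cy=235.8
Marker side s = 0.22 m; corners in marker frame (Z=0):
  M0 = (-0.1100, +0.1100, 0)
  M1 = (+0.1100, +0.1100, 0)
  M2 = (+0.1100, -0.1100, 0)
  M3 = (-0.1100, -0.1100, 0)
rvec = (-0.0906, -0.1506, 0.0717), |rvec| = θ = 0.18981 rad = 10.876°
Rodrigues: sinθ=0.18868, 1−cosθ=0.01796; R = I + sinθ·[k]× + (1−cosθ)·[k]×²:
    [+0.98613 -0.06447 -0.15294]
    [+0.07807 +0.99335 +0.08467]
    [+0.14646 -0.09544 +0.98460]
t = (0.2479, 0.0807, 1.2368) m
M0: Pc = R·M0+t = (+0.13233, +0.18138, +1.21019); u = 416.6·(+0.13233)/1.21019 + 305.1 = 350.6551, v = 490.4·(+0.18138)/1.21019 + 235.8 = 309.2998
M1: Pc = R·M1+t = (+0.34928, +0.19856, +1.24241); u = 416.6·(+0.34928)/1.24241 + 305.1 = 422.2200, v = 490.4·(+0.19856)/1.24241 + 235.8 = 314.1732
M2: Pc = R·M2+t = (+0.36347, -0.01998, +1.26341); u = 416.6·(+0.36347)/1.26341 + 305.1 = 424.9503, v = 490.4·(-0.01998)/1.26341 + 235.8 = 228.0446
M3: Pc = R·M3+t = (+0.14652, -0.03716, +1.23119); u = 416.6·(+0.14652)/1.23119 + 305.1 = 354.6773, v = 490.4·(-0.03716)/1.23119 + 235.8 = 221.0003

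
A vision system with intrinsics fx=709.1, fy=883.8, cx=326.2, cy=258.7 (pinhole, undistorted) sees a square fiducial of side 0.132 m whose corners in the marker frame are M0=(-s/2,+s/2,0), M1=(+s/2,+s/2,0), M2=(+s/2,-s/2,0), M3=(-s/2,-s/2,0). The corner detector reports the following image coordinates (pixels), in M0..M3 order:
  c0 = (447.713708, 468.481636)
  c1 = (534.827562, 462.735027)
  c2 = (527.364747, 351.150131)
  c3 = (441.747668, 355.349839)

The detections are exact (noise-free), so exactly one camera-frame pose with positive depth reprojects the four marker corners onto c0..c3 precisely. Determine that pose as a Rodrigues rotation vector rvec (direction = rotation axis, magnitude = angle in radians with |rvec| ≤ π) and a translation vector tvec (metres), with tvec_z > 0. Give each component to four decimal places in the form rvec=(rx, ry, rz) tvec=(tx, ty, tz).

Intrinsics K: fx=709.1, fy=883.8, cx=326.2, cy=258.7
Marker side s = 0.132 m; corners in marker frame (Z=0):
  M0 = (-0.0660, +0.0660, 0)
  M1 = (+0.0660, +0.0660, 0)
  M2 = (+0.0660, -0.0660, 0)
  M3 = (-0.0660, -0.0660, 0)
Detected image corners:
  c0 = (447.713708, 468.481636) px
  c1 = (534.827562, 462.735027) px
  c2 = (527.364747, 351.150131) px
  c3 = (441.747668, 355.349839) px
Planar DLT: solve 8×8 A·h = b for H (H[2,2]=1):
  H  [+702.12092 -16.87925 +488.16237]
  H  [+2.56406 +794.28213 +408.89794]
  H  [+0.09815 -0.13892 +1.00000]
B = K⁻¹H; ‖b₁‖=0.950441, ‖b₂‖=0.950441; λ = 2/(‖b₁‖+‖b₂‖) = 1.052143, sign → tz>0 ⇒ λ=+1.052143
r₁ = λ·B[:,0] = (+0.99428,-0.02718,+0.10327); r₂ = λ·B[:,1] = (+0.04220,+0.98836,-0.14617)
r₃ = r₁×r₂ = (-0.09809,+0.14969,+0.98385); SVD([r₁ r₂ r₃]) → R = UVᵀ:
  R  [+0.99428 +0.04220 -0.09809]
  R  [-0.02718 +0.98836 +0.14969]
  R  [+0.10327 -0.14617 +0.98385]
t = (+0.24032, +0.17881, +1.05214) m
tr R = 2.966497; θ = arccos((tr R − 1)/2) = 0.183296 rad = 10.502°
axis k = ((R−Rᵀ)₃₂, (R−Rᵀ)₁₃, (R−Rᵀ)₂₁) / (2 sinθ) = (-0.811586, -0.552372, -0.190296)
rvec = θ·k = (-0.148760, -0.101247, -0.034880)

rvec=(-0.1488, -0.1012, -0.0349) tvec=(0.2403, 0.1788, 1.0521)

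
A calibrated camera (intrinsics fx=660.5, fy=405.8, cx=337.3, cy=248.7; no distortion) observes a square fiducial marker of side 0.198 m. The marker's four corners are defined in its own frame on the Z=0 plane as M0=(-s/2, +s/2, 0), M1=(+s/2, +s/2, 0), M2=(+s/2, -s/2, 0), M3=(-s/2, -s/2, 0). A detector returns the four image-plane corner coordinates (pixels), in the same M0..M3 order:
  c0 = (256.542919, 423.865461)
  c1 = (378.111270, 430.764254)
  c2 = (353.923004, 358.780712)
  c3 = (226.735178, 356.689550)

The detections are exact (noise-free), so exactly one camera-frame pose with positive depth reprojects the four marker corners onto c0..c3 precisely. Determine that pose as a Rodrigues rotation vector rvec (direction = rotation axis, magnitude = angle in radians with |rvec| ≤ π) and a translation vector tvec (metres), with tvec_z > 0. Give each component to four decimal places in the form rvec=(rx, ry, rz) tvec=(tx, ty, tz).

Intrinsics K: fx=660.5, fy=405.8, cx=337.3, cy=248.7
Marker side s = 0.198 m; corners in marker frame (Z=0):
  M0 = (-0.0990, +0.0990, 0)
  M1 = (+0.0990, +0.0990, 0)
  M2 = (+0.0990, -0.0990, 0)
  M3 = (-0.0990, -0.0990, 0)
Detected image corners:
  c0 = (256.542919, 423.865461) px
  c1 = (378.111270, 430.764254) px
  c2 = (353.923004, 358.780712) px
  c3 = (226.735178, 356.689550) px
Planar DLT: solve 8×8 A·h = b for H (H[2,2]=1):
  H  [+515.66302 +230.52841 +301.96896]
  H  [-121.72220 +471.96732 +393.50461]
  H  [-0.36888 +0.30826 +1.00000]
B = K⁻¹H; ‖b₁‖=1.039554, ‖b₂‖=1.039554; λ = 2/(‖b₁‖+‖b₂‖) = 0.961951, sign → tz>0 ⇒ λ=+0.961951
r₁ = λ·B[:,0] = (+0.93222,-0.07107,-0.35484); r₂ = λ·B[:,1] = (+0.18431,+0.93707,+0.29653)
r₃ = r₁×r₂ = (+0.31144,-0.34183,+0.88666); SVD([r₁ r₂ r₃]) → R = UVᵀ:
  R  [+0.93222 +0.18431 +0.31144]
  R  [-0.07107 +0.93707 -0.34183]
  R  [-0.35484 +0.29653 +0.88666]
t = (-0.05146, +0.34326, +0.96195) m
tr R = 2.755946; θ = arccos((tr R − 1)/2) = 0.499185 rad = 28.601°
axis k = ((R−Rᵀ)₃₂, (R−Rᵀ)₁₃, (R−Rᵀ)₂₁) / (2 sinθ) = (+0.666746, +0.695915, -0.266742)
rvec = θ·k = (+0.332830, +0.347391, -0.133154)

rvec=(0.3328, 0.3474, -0.1332) tvec=(-0.0515, 0.3433, 0.9620)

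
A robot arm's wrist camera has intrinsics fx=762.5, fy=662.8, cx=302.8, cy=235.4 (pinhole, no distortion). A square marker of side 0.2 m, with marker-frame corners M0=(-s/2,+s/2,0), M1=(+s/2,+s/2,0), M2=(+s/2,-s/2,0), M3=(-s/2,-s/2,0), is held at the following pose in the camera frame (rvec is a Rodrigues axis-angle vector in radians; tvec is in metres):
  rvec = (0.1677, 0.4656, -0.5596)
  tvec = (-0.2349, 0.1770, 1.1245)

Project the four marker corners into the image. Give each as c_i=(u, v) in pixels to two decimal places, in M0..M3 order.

c0=(137.21, 409.20) c1=(228.30, 366.39) c2=(150.41, 263.83) c3=(65.12, 315.07)

Intrinsics K: fx=762.5, fy=662.8, cx=302.8, cy=235.4
Marker side s = 0.2 m; corners in marker frame (Z=0):
  M0 = (-0.1000, +0.1000, 0)
  M1 = (+0.1000, +0.1000, 0)
  M2 = (+0.1000, -0.1000, 0)
  M3 = (-0.1000, -0.1000, 0)
rvec = (0.1677, 0.4656, -0.5596), |rvec| = θ = 0.74703 rad = 42.802°
Rodrigues: sinθ=0.67947, 1−cosθ=0.26629; R = I + sinθ·[k]× + (1−cosθ)·[k]×²:
    [+0.74713 +0.54624 +0.37871]
    [-0.47173 +0.83715 -0.27686]
    [-0.46827 +0.02820 +0.88314]
t = (-0.2349, 0.1770, 1.1245) m
M0: Pc = R·M0+t = (-0.25499, +0.30789, +1.17415); u = 762.5·(-0.25499)/1.17415 + 302.8 = 137.2086, v = 662.8·(+0.30789)/1.17415 + 235.4 = 409.2011
M1: Pc = R·M1+t = (-0.10556, +0.21354, +1.08049); u = 762.5·(-0.10556)/1.08049 + 302.8 = 228.3047, v = 662.8·(+0.21354)/1.08049 + 235.4 = 366.3920
M2: Pc = R·M2+t = (-0.21481, +0.04611, +1.07485); u = 762.5·(-0.21481)/1.07485 + 302.8 = 150.4128, v = 662.8·(+0.04611)/1.07485 + 235.4 = 263.8347
M3: Pc = R·M3+t = (-0.36424, +0.14046, +1.16851); u = 762.5·(-0.36424)/1.16851 + 302.8 = 65.1198, v = 662.8·(+0.14046)/1.16851 + 235.4 = 315.0703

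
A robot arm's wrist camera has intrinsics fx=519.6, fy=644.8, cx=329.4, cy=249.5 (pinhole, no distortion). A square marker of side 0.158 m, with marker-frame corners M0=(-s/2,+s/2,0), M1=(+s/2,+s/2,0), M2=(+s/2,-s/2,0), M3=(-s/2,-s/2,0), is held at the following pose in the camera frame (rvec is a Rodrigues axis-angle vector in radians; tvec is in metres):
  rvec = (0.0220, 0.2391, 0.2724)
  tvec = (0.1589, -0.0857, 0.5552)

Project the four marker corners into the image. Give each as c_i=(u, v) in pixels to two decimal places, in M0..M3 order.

c0=(387.13, 215.04) c1=(532.86, 263.37) c2=(576.77, 79.41) c3=(426.05, 42.15)

Intrinsics K: fx=519.6, fy=644.8, cx=329.4, cy=249.5
Marker side s = 0.158 m; corners in marker frame (Z=0):
  M0 = (-0.0790, +0.0790, 0)
  M1 = (+0.0790, +0.0790, 0)
  M2 = (+0.0790, -0.0790, 0)
  M3 = (-0.0790, -0.0790, 0)
rvec = (0.0220, 0.2391, 0.2724), |rvec| = θ = 0.36312 rad = 20.805°
Rodrigues: sinθ=0.35519, 1−cosθ=0.06521; R = I + sinθ·[k]× + (1−cosθ)·[k]×²:
    [+0.93503 -0.26385 +0.23684]
    [+0.26905 +0.96307 +0.01069]
    [-0.23092 +0.05373 +0.97149]
t = (0.1589, -0.0857, 0.5552) m
M0: Pc = R·M0+t = (+0.06419, -0.03087, +0.57769); u = 519.6·(+0.06419)/0.57769 + 329.4 = 387.1339, v = 644.8·(-0.03087)/0.57769 + 249.5 = 215.0402
M1: Pc = R·M1+t = (+0.21192, +0.01164, +0.54120); u = 519.6·(+0.21192)/0.54120 + 329.4 = 532.8644, v = 644.8·(+0.01164)/0.54120 + 249.5 = 263.3652
M2: Pc = R·M2+t = (+0.25361, -0.14053, +0.53271); u = 519.6·(+0.25361)/0.53271 + 329.4 = 576.7691, v = 644.8·(-0.14053)/0.53271 + 249.5 = 79.4052
M3: Pc = R·M3+t = (+0.10588, -0.18304, +0.56920); u = 519.6·(+0.10588)/0.56920 + 329.4 = 426.0510, v = 644.8·(-0.18304)/0.56920 + 249.5 = 42.1510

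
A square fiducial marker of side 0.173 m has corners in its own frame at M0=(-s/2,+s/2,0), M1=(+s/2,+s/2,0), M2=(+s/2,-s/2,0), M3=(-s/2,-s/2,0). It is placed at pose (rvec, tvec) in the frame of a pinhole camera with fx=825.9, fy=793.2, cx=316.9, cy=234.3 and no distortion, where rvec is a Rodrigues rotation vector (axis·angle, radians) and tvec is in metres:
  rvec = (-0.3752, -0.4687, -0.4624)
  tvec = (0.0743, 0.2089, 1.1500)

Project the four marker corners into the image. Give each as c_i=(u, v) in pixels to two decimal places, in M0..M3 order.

c0=(354.33, 460.67) c1=(448.14, 404.48) c2=(384.50, 304.83) c3=(289.15, 351.21)

Intrinsics K: fx=825.9, fy=793.2, cx=316.9, cy=234.3
Marker side s = 0.173 m; corners in marker frame (Z=0):
  M0 = (-0.0865, +0.0865, 0)
  M1 = (+0.0865, +0.0865, 0)
  M2 = (+0.0865, -0.0865, 0)
  M3 = (-0.0865, -0.0865, 0)
rvec = (-0.3752, -0.4687, -0.4624), |rvec| = θ = 0.75781 rad = 43.419°
Rodrigues: sinθ=0.68733, 1−cosθ=0.27365; R = I + sinθ·[k]× + (1−cosθ)·[k]×²:
    [+0.79343 +0.50320 -0.34244]
    [-0.33560 +0.83103 +0.44358]
    [+0.50778 -0.23703 +0.82823]
t = (0.0743, 0.2089, 1.1500) m
M0: Pc = R·M0+t = (+0.04919, +0.30981, +1.08557); u = 825.9·(+0.04919)/1.08557 + 316.9 = 354.3273, v = 793.2·(+0.30981)/1.08557 + 234.3 = 460.6723
M1: Pc = R·M1+t = (+0.18646, +0.25175, +1.17342); u = 825.9·(+0.18646)/1.17342 + 316.9 = 448.1367, v = 793.2·(+0.25175)/1.17342 + 234.3 = 404.4795
M2: Pc = R·M2+t = (+0.09941, +0.10799, +1.21443); u = 825.9·(+0.09941)/1.21443 + 316.9 = 384.5029, v = 793.2·(+0.10799)/1.21443 + 234.3 = 304.8314
M3: Pc = R·M3+t = (-0.03786, +0.16605, +1.12658); u = 825.9·(-0.03786)/1.12658 + 316.9 = 289.1461, v = 793.2·(+0.16605)/1.12658 + 234.3 = 351.2087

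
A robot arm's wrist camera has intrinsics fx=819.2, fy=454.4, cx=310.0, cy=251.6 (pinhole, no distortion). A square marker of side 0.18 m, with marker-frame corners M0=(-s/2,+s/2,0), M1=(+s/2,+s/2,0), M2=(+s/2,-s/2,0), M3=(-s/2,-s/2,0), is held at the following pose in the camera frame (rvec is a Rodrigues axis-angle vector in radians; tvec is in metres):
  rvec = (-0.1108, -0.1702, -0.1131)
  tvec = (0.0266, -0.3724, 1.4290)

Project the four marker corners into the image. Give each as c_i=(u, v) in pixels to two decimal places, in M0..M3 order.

Intrinsics K: fx=819.2, fy=454.4, cx=310.0, cy=251.6
Marker side s = 0.18 m; corners in marker frame (Z=0):
  M0 = (-0.0900, +0.0900, 0)
  M1 = (+0.0900, +0.0900, 0)
  M2 = (+0.0900, -0.0900, 0)
  M3 = (-0.0900, -0.0900, 0)
rvec = (-0.1108, -0.1702, -0.1131), |rvec| = θ = 0.23246 rad = 13.319°
Rodrigues: sinθ=0.23037, 1−cosθ=0.02690; R = I + sinθ·[k]× + (1−cosθ)·[k]×²:
    [+0.97921 +0.12147 -0.16243]
    [-0.10270 +0.98752 +0.11939]
    [+0.17491 -0.10022 +0.97947]
t = (0.0266, -0.3724, 1.4290) m
M0: Pc = R·M0+t = (-0.05060, -0.27428, +1.40424); u = 819.2·(-0.05060)/1.40424 + 310.0 = 280.4829, v = 454.4·(-0.27428)/1.40424 + 251.6 = 162.8452
M1: Pc = R·M1+t = (+0.12566, -0.29277, +1.43572); u = 819.2·(+0.12566)/1.43572 + 310.0 = 381.7005, v = 454.4·(-0.29277)/1.43572 + 251.6 = 158.9408
M2: Pc = R·M2+t = (+0.10380, -0.47052, +1.45376); u = 819.2·(+0.10380)/1.45376 + 310.0 = 368.4899, v = 454.4·(-0.47052)/1.45376 + 251.6 = 104.5304
M3: Pc = R·M3+t = (-0.07246, -0.45203, +1.42228); u = 819.2·(-0.07246)/1.42228 + 310.0 = 268.2637, v = 454.4·(-0.45203)/1.42228 + 251.6 = 107.1808

c0=(280.48, 162.85) c1=(381.70, 158.94) c2=(368.49, 104.53) c3=(268.26, 107.18)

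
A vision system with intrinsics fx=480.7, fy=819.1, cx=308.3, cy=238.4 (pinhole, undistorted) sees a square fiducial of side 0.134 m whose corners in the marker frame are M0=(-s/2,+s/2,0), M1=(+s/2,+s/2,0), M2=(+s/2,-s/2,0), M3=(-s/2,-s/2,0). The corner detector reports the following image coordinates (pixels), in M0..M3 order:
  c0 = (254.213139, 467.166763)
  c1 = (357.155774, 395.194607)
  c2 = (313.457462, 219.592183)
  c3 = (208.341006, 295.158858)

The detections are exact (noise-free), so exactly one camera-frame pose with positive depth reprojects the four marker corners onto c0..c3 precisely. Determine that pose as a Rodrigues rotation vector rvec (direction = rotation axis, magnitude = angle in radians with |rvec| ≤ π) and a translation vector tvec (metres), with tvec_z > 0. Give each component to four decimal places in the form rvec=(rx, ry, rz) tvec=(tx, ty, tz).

rvec=(0.1143, 0.0204, -0.4003) tvec=(-0.0296, 0.0744, 0.5689)

Intrinsics K: fx=480.7, fy=819.1, cx=308.3, cy=238.4
Marker side s = 0.134 m; corners in marker frame (Z=0):
  M0 = (-0.0670, +0.0670, 0)
  M1 = (+0.0670, +0.0670, 0)
  M2 = (+0.0670, -0.0670, 0)
  M3 = (-0.0670, -0.0670, 0)
Detected image corners:
  c0 = (254.213139, 467.166763) px
  c1 = (357.155774, 395.194607) px
  c2 = (313.457462, 219.592183) px
  c3 = (208.341006, 295.158858) px
Planar DLT: solve 8×8 A·h = b for H (H[2,2]=1):
  H  [+755.12340 +387.52541 +283.31420]
  H  [-576.00879 +1361.72044 +345.55708]
  H  [-0.07453 +0.18803 +1.00000]
B = K⁻¹H; ‖b₁‖=1.757890, ‖b₂‖=1.757890; λ = 2/(‖b₁‖+‖b₂‖) = 0.568864, sign → tz>0 ⇒ λ=+0.568864
r₁ = λ·B[:,0] = (+0.92081,-0.38770,-0.04240); r₂ = λ·B[:,1] = (+0.39000,+0.91458,+0.10696)
r₃ = r₁×r₂ = (-0.00269,-0.11503,+0.99336); SVD([r₁ r₂ r₃]) → R = UVᵀ:
  R  [+0.92081 +0.39000 -0.00269]
  R  [-0.38770 +0.91458 -0.11503]
  R  [-0.04240 +0.10696 +0.99336]
t = (-0.02957, +0.07442, +0.56886) m
tr R = 2.828751; θ = arccos((tr R − 1)/2) = 0.416833 rad = 23.883°
axis k = ((R−Rᵀ)₃₂, (R−Rᵀ)₁₃, (R−Rᵀ)₂₁) / (2 sinθ) = (+0.274152, +0.049036, -0.960435)
rvec = θ·k = (+0.114276, +0.020440, -0.400341)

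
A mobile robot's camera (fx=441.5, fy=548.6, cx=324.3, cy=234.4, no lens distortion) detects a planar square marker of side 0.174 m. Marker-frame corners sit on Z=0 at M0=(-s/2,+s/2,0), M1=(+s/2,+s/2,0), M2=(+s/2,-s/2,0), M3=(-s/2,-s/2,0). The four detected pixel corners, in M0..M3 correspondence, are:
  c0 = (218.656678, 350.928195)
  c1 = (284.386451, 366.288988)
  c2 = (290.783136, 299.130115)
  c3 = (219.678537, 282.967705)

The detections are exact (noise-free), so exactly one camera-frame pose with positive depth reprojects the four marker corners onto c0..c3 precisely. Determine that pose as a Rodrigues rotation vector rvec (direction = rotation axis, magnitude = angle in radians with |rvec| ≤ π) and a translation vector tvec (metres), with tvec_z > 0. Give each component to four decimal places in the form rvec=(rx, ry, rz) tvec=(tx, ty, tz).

rvec=(0.5122, 0.0847, 0.1613) tvec=(-0.1770, 0.1838, 1.0991)

Intrinsics K: fx=441.5, fy=548.6, cx=324.3, cy=234.4
Marker side s = 0.174 m; corners in marker frame (Z=0):
  M0 = (-0.0870, +0.0870, 0)
  M1 = (+0.0870, +0.0870, 0)
  M2 = (+0.0870, -0.0870, 0)
  M3 = (-0.0870, -0.0870, 0)
Detected image corners:
  c0 = (218.656678, 350.928195) px
  c1 = (284.386451, 366.288988) px
  c2 = (290.783136, 299.130115) px
  c3 = (219.678537, 282.967705) px
Planar DLT: solve 8×8 A·h = b for H (H[2,2]=1):
  H  [+383.30509 +92.62510 +253.19451]
  H  [+78.58003 +534.29302 +326.12463]
  H  [-0.03668 +0.44950 +1.00000]
B = K⁻¹H; ‖b₁‖=0.909864, ‖b₂‖=0.909864; λ = 2/(‖b₁‖+‖b₂‖) = 1.099065, sign → tz>0 ⇒ λ=+1.099065
r₁ = λ·B[:,0] = (+0.98380,+0.17465,-0.04031); r₂ = λ·B[:,1] = (-0.13231,+0.85932,+0.49403)
r₃ = r₁×r₂ = (+0.12092,-0.48070,+0.86851); SVD([r₁ r₂ r₃]) → R = UVᵀ:
  R  [+0.98380 -0.13231 +0.12092]
  R  [+0.17465 +0.85932 -0.48070]
  R  [-0.04031 +0.49403 +0.86851]
t = (-0.17701, +0.18376, +1.09906) m
tr R = 2.711630; θ = arccos((tr R − 1)/2) = 0.543672 rad = 31.150°
axis k = ((R−Rᵀ)₃₂, (R−Rᵀ)₁₃, (R−Rᵀ)₂₁) / (2 sinθ) = (+0.942167, +0.155847, +0.296703)
rvec = θ·k = (+0.512230, +0.084730, +0.161309)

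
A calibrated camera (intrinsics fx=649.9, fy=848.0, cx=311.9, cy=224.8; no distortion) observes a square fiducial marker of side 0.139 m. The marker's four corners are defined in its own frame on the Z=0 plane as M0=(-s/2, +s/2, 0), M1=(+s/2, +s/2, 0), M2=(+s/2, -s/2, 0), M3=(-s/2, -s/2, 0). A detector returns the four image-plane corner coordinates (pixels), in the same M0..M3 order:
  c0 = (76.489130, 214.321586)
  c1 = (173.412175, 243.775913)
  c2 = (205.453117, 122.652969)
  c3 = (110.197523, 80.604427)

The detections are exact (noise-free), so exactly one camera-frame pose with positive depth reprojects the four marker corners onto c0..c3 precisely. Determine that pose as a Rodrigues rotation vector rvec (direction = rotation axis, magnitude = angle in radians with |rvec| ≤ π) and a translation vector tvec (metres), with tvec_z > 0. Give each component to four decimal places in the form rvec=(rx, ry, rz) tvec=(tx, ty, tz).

Intrinsics K: fx=649.9, fy=848.0, cx=311.9, cy=224.8
Marker side s = 0.139 m; corners in marker frame (Z=0):
  M0 = (-0.0695, +0.0695, 0)
  M1 = (+0.0695, +0.0695, 0)
  M2 = (+0.0695, -0.0695, 0)
  M3 = (-0.0695, -0.0695, 0)
Detected image corners:
  c0 = (76.489130, 214.321586) px
  c1 = (173.412175, 243.775913) px
  c2 = (205.453117, 122.652969) px
  c3 = (110.197523, 80.604427) px
Planar DLT: solve 8×8 A·h = b for H (H[2,2]=1):
  H  [+787.58638 -220.94580 +143.53766]
  H  [+369.42029 +932.41461 +166.66296]
  H  [+0.68076 +0.10806 +1.00000]
B = K⁻¹H; ‖b₁‖=1.145440, ‖b₂‖=1.145440; λ = 2/(‖b₁‖+‖b₂‖) = 0.873027, sign → tz>0 ⇒ λ=+0.873027
r₁ = λ·B[:,0] = (+0.77276,+0.22277,+0.59432); r₂ = λ·B[:,1] = (-0.34208,+0.93492,+0.09434)
r₃ = r₁×r₂ = (-0.53463,-0.27621,+0.79867); SVD([r₁ r₂ r₃]) → R = UVᵀ:
  R  [+0.77276 -0.34208 -0.53463]
  R  [+0.22277 +0.93492 -0.27621]
  R  [+0.59432 +0.09434 +0.79867]
t = (-0.22617, -0.05985, +0.87303) m
tr R = 2.506356; θ = arccos((tr R − 1)/2) = 0.717917 rad = 41.134°
axis k = ((R−Rᵀ)₃₂, (R−Rᵀ)₁₃, (R−Rᵀ)₂₁) / (2 sinθ) = (+0.281651, -0.858104, +0.429337)
rvec = θ·k = (+0.202202, -0.616047, +0.308228)

rvec=(0.2022, -0.6160, 0.3082) tvec=(-0.2262, -0.0599, 0.8730)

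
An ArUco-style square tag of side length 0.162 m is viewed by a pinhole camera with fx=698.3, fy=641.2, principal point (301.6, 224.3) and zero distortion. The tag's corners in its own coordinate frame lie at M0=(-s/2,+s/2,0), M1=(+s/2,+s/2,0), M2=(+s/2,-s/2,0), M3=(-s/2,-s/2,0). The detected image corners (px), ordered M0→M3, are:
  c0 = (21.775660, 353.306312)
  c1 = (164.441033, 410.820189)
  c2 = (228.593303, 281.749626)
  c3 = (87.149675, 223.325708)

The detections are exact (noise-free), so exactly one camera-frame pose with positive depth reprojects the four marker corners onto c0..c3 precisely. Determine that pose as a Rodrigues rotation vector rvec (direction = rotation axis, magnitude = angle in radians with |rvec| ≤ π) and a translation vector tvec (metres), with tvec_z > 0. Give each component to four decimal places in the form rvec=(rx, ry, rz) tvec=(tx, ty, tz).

rvec=(-0.0112, -0.0445, 0.4273) tvec=(-0.1842, 0.1062, 0.7322)

Intrinsics K: fx=698.3, fy=641.2, cx=301.6, cy=224.3
Marker side s = 0.162 m; corners in marker frame (Z=0):
  M0 = (-0.0810, +0.0810, 0)
  M1 = (+0.0810, +0.0810, 0)
  M2 = (+0.0810, -0.0810, 0)
  M3 = (-0.0810, -0.0810, 0)
Detected image corners:
  c0 = (21.775660, 353.306312) px
  c1 = (164.441033, 410.820189) px
  c2 = (228.593303, 281.749626) px
  c3 = (87.149675, 223.325708) px
Planar DLT: solve 8×8 A·h = b for H (H[2,2]=1):
  H  [+883.86778 -403.22791 +125.88326]
  H  [+375.52985 +790.74788 +317.28620]
  H  [+0.05575 -0.02767 +1.00000]
B = K⁻¹H; ‖b₁‖=1.365787, ‖b₂‖=1.365787; λ = 2/(‖b₁‖+‖b₂‖) = 0.732179, sign → tz>0 ⇒ λ=+0.732179
r₁ = λ·B[:,0] = (+0.90912,+0.41453,+0.04082); r₂ = λ·B[:,1] = (-0.41404,+0.91003,-0.02026)
r₃ = r₁×r₂ = (-0.04555,+0.00152,+0.99896); SVD([r₁ r₂ r₃]) → R = UVᵀ:
  R  [+0.90912 -0.41404 -0.04555]
  R  [+0.41453 +0.91003 +0.00152]
  R  [+0.04082 -0.02026 +0.99896]
t = (-0.18424, +0.10618, +0.73218) m
tr R = 2.818112; θ = arccos((tr R − 1)/2) = 0.429783 rad = 24.625°
axis k = ((R−Rᵀ)₃₂, (R−Rᵀ)₁₃, (R−Rᵀ)₂₁) / (2 sinθ) = (-0.026132, -0.103642, +0.994271)
rvec = θ·k = (-0.011231, -0.044544, +0.427321)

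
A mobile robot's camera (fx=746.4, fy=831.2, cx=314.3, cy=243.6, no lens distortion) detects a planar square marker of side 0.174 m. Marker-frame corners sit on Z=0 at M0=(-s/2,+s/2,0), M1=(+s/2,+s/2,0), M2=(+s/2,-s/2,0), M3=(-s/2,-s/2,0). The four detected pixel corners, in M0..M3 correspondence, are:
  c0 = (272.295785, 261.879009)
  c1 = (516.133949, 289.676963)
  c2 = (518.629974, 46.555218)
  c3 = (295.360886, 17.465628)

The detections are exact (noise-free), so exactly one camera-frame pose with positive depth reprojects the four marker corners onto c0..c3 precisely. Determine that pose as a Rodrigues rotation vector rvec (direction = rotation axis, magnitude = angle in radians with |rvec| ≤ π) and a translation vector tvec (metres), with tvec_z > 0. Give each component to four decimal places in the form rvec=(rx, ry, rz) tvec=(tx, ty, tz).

rvec=(-0.2770, -0.0631, 0.0958) tvec=(0.0645, -0.0628, 0.5504)

Intrinsics K: fx=746.4, fy=831.2, cx=314.3, cy=243.6
Marker side s = 0.174 m; corners in marker frame (Z=0):
  M0 = (-0.0870, +0.0870, 0)
  M1 = (+0.0870, +0.0870, 0)
  M2 = (+0.0870, -0.0870, 0)
  M3 = (-0.0870, -0.0870, 0)
Detected image corners:
  c0 = (272.295785, 261.879009) px
  c1 = (516.133949, 289.676963) px
  c2 = (518.629974, 46.555218) px
  c3 = (295.360886, 17.465628) px
Planar DLT: solve 8×8 A·h = b for H (H[2,2]=1):
  H  [+1375.31574 -273.81047 +401.78747]
  H  [+177.31972 +1323.78982 +148.68871]
  H  [+0.08894 -0.50128 +1.00000]
B = K⁻¹H; ‖b₁‖=1.817011, ‖b₂‖=1.817011; λ = 2/(‖b₁‖+‖b₂‖) = 0.550354, sign → tz>0 ⇒ λ=+0.550354
r₁ = λ·B[:,0] = (+0.99347,+0.10306,+0.04895); r₂ = λ·B[:,1] = (-0.08572,+0.95736,-0.27588)
r₃ = r₁×r₂ = (-0.07530,+0.26989,+0.95994); SVD([r₁ r₂ r₃]) → R = UVᵀ:
  R  [+0.99347 -0.08572 -0.07530]
  R  [+0.10306 +0.95736 +0.26989]
  R  [+0.04895 -0.27588 +0.95994]
t = (+0.06451, -0.06284, +0.55035) m
tr R = 2.910775; θ = arccos((tr R − 1)/2) = 0.299827 rad = 17.179°
axis k = ((R−Rᵀ)₃₂, (R−Rᵀ)₁₃, (R−Rᵀ)₂₁) / (2 sinθ) = (-0.923918, -0.210334, +0.319586)
rvec = θ·k = (-0.277016, -0.063064, +0.095821)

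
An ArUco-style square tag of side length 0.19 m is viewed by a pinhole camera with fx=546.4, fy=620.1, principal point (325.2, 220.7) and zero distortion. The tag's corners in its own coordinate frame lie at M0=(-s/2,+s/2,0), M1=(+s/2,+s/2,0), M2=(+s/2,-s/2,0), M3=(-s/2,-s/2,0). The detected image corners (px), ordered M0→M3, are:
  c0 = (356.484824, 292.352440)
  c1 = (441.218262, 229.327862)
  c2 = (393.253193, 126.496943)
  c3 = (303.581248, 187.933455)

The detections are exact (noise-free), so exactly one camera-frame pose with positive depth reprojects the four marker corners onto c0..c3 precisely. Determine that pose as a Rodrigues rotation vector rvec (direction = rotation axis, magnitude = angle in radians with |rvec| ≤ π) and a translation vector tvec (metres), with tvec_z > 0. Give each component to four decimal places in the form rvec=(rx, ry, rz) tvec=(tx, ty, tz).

Intrinsics K: fx=546.4, fy=620.1, cx=325.2, cy=220.7
Marker side s = 0.19 m; corners in marker frame (Z=0):
  M0 = (-0.0950, +0.0950, 0)
  M1 = (+0.0950, +0.0950, 0)
  M2 = (+0.0950, -0.0950, 0)
  M3 = (-0.0950, -0.0950, 0)
Detected image corners:
  c0 = (356.484824, 292.352440) px
  c1 = (441.218262, 229.327862) px
  c2 = (393.253193, 126.496943) px
  c3 = (303.581248, 187.933455) px
Planar DLT: solve 8×8 A·h = b for H (H[2,2]=1):
  H  [+530.73839 +334.92758 +374.87969]
  H  [-287.31922 +584.32340 +209.37650]
  H  [+0.19272 +0.18660 +1.00000]
B = K⁻¹H; ‖b₁‖=1.026606, ‖b₂‖=1.026606; λ = 2/(‖b₁‖+‖b₂‖) = 0.974084, sign → tz>0 ⇒ λ=+0.974084
r₁ = λ·B[:,0] = (+0.83443,-0.51815,+0.18773); r₂ = λ·B[:,1] = (+0.48890,+0.85319,+0.18177)
r₃ = r₁×r₂ = (-0.25435,-0.05989,+0.96526); SVD([r₁ r₂ r₃]) → R = UVᵀ:
  R  [+0.83443 +0.48890 -0.25435]
  R  [-0.51815 +0.85319 -0.05989]
  R  [+0.18773 +0.18177 +0.96526]
t = (+0.08857, -0.01779, +0.97408) m
tr R = 2.652881; θ = arccos((tr R − 1)/2) = 0.598040 rad = 34.265°
axis k = ((R−Rᵀ)₃₂, (R−Rᵀ)₁₃, (R−Rᵀ)₂₁) / (2 sinθ) = (+0.214610, -0.392591, -0.894324)
rvec = θ·k = (+0.128346, -0.234785, -0.534842)

rvec=(0.1283, -0.2348, -0.5348) tvec=(0.0886, -0.0178, 0.9741)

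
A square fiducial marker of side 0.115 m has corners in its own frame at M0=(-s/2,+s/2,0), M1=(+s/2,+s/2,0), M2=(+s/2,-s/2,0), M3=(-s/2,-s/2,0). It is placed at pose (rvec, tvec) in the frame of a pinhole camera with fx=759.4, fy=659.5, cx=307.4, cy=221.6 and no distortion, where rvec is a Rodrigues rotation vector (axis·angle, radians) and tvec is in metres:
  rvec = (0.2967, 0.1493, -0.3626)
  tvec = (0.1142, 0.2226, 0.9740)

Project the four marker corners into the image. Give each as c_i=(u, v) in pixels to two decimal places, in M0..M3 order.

Intrinsics K: fx=759.4, fy=659.5, cx=307.4, cy=221.6
Marker side s = 0.115 m; corners in marker frame (Z=0):
  M0 = (-0.0575, +0.0575, 0)
  M1 = (+0.0575, +0.0575, 0)
  M2 = (+0.0575, -0.0575, 0)
  M3 = (-0.0575, -0.0575, 0)
rvec = (0.2967, 0.1493, -0.3626), |rvec| = θ = 0.49173 rad = 28.174°
Rodrigues: sinθ=0.47215, 1−cosθ=0.11848; R = I + sinθ·[k]× + (1−cosθ)·[k]×²:
    [+0.92465 +0.36987 +0.09064]
    [-0.32646 +0.89244 -0.31141]
    [-0.19607 +0.25836 +0.94594]
t = (0.1142, 0.2226, 0.9740) m
M0: Pc = R·M0+t = (+0.08230, +0.29269, +1.00013); u = 759.4·(+0.08230)/1.00013 + 307.4 = 369.8905, v = 659.5·(+0.29269)/1.00013 + 221.6 = 414.6017
M1: Pc = R·M1+t = (+0.18863, +0.25514, +0.97758); u = 759.4·(+0.18863)/0.97758 + 307.4 = 453.9345, v = 659.5·(+0.25514)/0.97758 + 221.6 = 393.7263
M2: Pc = R·M2+t = (+0.14610, +0.15251, +0.94787); u = 759.4·(+0.14610)/0.94787 + 307.4 = 424.4502, v = 659.5·(+0.15251)/0.94787 + 221.6 = 327.7144
M3: Pc = R·M3+t = (+0.03977, +0.19006, +0.97042); u = 759.4·(+0.03977)/0.97042 + 307.4 = 338.5181, v = 659.5·(+0.19006)/0.97042 + 221.6 = 350.7628

c0=(369.89, 414.60) c1=(453.93, 393.73) c2=(424.45, 327.71) c3=(338.52, 350.76)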